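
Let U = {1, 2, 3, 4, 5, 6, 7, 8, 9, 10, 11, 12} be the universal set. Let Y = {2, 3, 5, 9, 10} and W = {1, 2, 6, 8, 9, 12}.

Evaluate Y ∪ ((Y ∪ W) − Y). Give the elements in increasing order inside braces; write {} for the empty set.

{1, 2, 3, 5, 6, 8, 9, 10, 12}

Y ∪ W = {1, 2, 3, 5, 6, 8, 9, 10, 12}
(Y ∪ W) − Y = {1, 6, 8, 12}
Y ∪ ((Y ∪ W) − Y) = {1, 2, 3, 5, 6, 8, 9, 10, 12}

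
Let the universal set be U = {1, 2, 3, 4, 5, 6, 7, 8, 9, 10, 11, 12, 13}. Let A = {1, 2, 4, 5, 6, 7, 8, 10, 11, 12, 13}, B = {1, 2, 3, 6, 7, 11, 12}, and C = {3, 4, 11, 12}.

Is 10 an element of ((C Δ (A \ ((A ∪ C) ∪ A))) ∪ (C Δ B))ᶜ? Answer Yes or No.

Yes

10 ∈ A and 10 ∉ C, so 10 ∈ A ∪ C
10 ∈ (A ∪ C) and 10 ∈ A, so 10 ∈ (A ∪ C) ∪ A
10 ∈ A and 10 ∈ ((A ∪ C) ∪ A), so 10 ∉ A \ ((A ∪ C) ∪ A)
10 ∉ C and 10 ∉ (A \ ((A ∪ C) ∪ A)), so 10 ∉ C Δ (A \ ((A ∪ C) ∪ A))
10 ∉ C and 10 ∉ B, so 10 ∉ C Δ B
10 ∉ (C Δ (A \ ((A ∪ C) ∪ A))) and 10 ∉ (C Δ B), so 10 ∉ (C Δ (A \ ((A ∪ C) ∪ A))) ∪ (C Δ B)
10 ∈ ((C Δ (A \ ((A ∪ C) ∪ A))) ∪ (C Δ B))ᶜ since 10 ∉ ((C Δ (A \ ((A ∪ C) ∪ A))) ∪ (C Δ B))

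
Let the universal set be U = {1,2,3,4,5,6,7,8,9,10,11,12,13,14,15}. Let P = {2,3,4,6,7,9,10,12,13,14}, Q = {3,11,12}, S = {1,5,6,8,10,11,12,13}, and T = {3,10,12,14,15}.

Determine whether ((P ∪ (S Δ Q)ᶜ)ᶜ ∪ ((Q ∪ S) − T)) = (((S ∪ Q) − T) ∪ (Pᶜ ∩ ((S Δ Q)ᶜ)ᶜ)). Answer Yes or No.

S Δ Q = {1,3,5,6,8,10,13}
(S Δ Q)ᶜ = {2,4,7,9,11,12,14,15}
P ∪ (S Δ Q)ᶜ = {2,3,4,6,7,9,10,11,12,13,14,15}
(P ∪ (S Δ Q)ᶜ)ᶜ = {1,5,8}
Q ∪ S = {1,3,5,6,8,10,11,12,13}
(Q ∪ S) − T = {1,5,6,8,11,13}
(P ∪ (S Δ Q)ᶜ)ᶜ ∪ ((Q ∪ S) − T) = {1,5,6,8,11,13}
S ∪ Q = {1,3,5,6,8,10,11,12,13}
(S ∪ Q) − T = {1,5,6,8,11,13}
Pᶜ = {1,5,8,11,15}
((S Δ Q)ᶜ)ᶜ = {1,3,5,6,8,10,13}
Pᶜ ∩ ((S Δ Q)ᶜ)ᶜ = {1,5,8}
((S ∪ Q) − T) ∪ (Pᶜ ∩ ((S Δ Q)ᶜ)ᶜ) = {1,5,6,8,11,13}
Both equal {1,5,6,8,11,13}, so (P ∪ (S Δ Q)ᶜ)ᶜ ∪ ((Q ∪ S) − T) = ((S ∪ Q) − T) ∪ (Pᶜ ∩ ((S Δ Q)ᶜ)ᶜ).

Yes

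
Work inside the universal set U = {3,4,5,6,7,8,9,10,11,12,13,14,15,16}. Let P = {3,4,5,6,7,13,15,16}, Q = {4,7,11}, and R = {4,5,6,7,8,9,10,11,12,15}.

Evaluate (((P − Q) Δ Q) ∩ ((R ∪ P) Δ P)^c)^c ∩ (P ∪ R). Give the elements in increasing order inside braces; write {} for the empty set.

P − Q = {3,5,6,13,15,16}
(P − Q) Δ Q = {3,4,5,6,7,11,13,15,16}
R ∪ P = {3,4,5,6,7,8,9,10,11,12,13,15,16}
(R ∪ P) Δ P = {8,9,10,11,12}
((R ∪ P) Δ P)^c = {3,4,5,6,7,13,14,15,16}
((P − Q) Δ Q) ∩ ((R ∪ P) Δ P)^c = {3,4,5,6,7,13,15,16}
(((P − Q) Δ Q) ∩ ((R ∪ P) Δ P)^c)^c = {8,9,10,11,12,14}
P ∪ R = {3,4,5,6,7,8,9,10,11,12,13,15,16}
(((P − Q) Δ Q) ∩ ((R ∪ P) Δ P)^c)^c ∩ (P ∪ R) = {8,9,10,11,12}

{8,9,10,11,12}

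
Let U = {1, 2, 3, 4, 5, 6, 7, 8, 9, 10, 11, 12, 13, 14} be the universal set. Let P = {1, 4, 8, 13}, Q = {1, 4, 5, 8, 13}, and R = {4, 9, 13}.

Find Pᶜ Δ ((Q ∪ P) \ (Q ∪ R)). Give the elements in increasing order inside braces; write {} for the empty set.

{2, 3, 5, 6, 7, 9, 10, 11, 12, 14}

Pᶜ = {2, 3, 5, 6, 7, 9, 10, 11, 12, 14}
Q ∪ P = {1, 4, 5, 8, 13}
Q ∪ R = {1, 4, 5, 8, 9, 13}
(Q ∪ P) \ (Q ∪ R) = {}
Pᶜ Δ ((Q ∪ P) \ (Q ∪ R)) = {2, 3, 5, 6, 7, 9, 10, 11, 12, 14}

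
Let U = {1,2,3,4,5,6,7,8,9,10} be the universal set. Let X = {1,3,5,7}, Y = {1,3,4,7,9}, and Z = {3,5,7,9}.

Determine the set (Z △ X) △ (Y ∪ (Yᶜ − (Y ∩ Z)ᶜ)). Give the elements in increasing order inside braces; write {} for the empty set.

Z △ X = {1,9}
Yᶜ = {2,5,6,8,10}
Y ∩ Z = {3,7,9}
(Y ∩ Z)ᶜ = {1,2,4,5,6,8,10}
Yᶜ − (Y ∩ Z)ᶜ = {}
Y ∪ (Yᶜ − (Y ∩ Z)ᶜ) = {1,3,4,7,9}
(Z △ X) △ (Y ∪ (Yᶜ − (Y ∩ Z)ᶜ)) = {3,4,7}

{3,4,7}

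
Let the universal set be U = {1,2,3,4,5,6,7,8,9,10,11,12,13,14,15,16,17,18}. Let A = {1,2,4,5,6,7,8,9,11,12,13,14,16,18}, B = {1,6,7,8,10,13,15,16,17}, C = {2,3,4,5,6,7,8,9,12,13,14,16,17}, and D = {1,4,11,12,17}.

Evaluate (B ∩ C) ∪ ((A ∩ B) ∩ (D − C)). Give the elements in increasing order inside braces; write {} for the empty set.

{1,6,7,8,13,16,17}

B ∩ C = {6,7,8,13,16,17}
A ∩ B = {1,6,7,8,13,16}
D − C = {1,11}
(A ∩ B) ∩ (D − C) = {1}
(B ∩ C) ∪ ((A ∩ B) ∩ (D − C)) = {1,6,7,8,13,16,17}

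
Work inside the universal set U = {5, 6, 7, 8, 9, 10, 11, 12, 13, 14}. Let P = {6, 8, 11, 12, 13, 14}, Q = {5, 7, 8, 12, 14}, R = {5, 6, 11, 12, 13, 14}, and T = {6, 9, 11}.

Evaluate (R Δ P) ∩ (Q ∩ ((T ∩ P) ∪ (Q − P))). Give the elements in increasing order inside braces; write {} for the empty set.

R Δ P = {5, 8}
T ∩ P = {6, 11}
Q − P = {5, 7}
(T ∩ P) ∪ (Q − P) = {5, 6, 7, 11}
Q ∩ ((T ∩ P) ∪ (Q − P)) = {5, 7}
(R Δ P) ∩ (Q ∩ ((T ∩ P) ∪ (Q − P))) = {5}

{5}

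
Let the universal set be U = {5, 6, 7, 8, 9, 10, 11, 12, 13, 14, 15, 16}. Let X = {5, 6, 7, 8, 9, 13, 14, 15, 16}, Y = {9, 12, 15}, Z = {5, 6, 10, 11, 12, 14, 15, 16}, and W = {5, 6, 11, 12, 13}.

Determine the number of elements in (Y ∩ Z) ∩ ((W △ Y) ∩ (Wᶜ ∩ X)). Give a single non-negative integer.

Y ∩ Z = {12, 15}
W △ Y = {5, 6, 9, 11, 13, 15}
Wᶜ = {7, 8, 9, 10, 14, 15, 16}
Wᶜ ∩ X = {7, 8, 9, 14, 15, 16}
(W △ Y) ∩ (Wᶜ ∩ X) = {9, 15}
(Y ∩ Z) ∩ ((W △ Y) ∩ (Wᶜ ∩ X)) = {15}
|(Y ∩ Z) ∩ ((W △ Y) ∩ (Wᶜ ∩ X))| = 1

1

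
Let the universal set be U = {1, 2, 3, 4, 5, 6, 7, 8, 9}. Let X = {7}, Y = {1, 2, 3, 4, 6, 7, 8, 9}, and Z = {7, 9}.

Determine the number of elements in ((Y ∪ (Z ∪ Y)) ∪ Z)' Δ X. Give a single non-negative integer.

2

Z ∪ Y = {1, 2, 3, 4, 6, 7, 8, 9}
Y ∪ (Z ∪ Y) = {1, 2, 3, 4, 6, 7, 8, 9}
(Y ∪ (Z ∪ Y)) ∪ Z = {1, 2, 3, 4, 6, 7, 8, 9}
((Y ∪ (Z ∪ Y)) ∪ Z)' = {5}
((Y ∪ (Z ∪ Y)) ∪ Z)' Δ X = {5, 7}
|((Y ∪ (Z ∪ Y)) ∪ Z)' Δ X| = 2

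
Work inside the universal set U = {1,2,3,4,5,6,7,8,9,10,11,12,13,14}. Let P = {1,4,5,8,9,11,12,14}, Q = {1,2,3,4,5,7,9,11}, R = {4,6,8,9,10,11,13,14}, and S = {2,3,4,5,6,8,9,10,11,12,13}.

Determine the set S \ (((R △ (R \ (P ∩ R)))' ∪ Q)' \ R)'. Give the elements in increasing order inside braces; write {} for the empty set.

{}

P ∩ R = {4,8,9,11,14}
R \ (P ∩ R) = {6,10,13}
R △ (R \ (P ∩ R)) = {4,8,9,11,14}
(R △ (R \ (P ∩ R)))' = {1,2,3,5,6,7,10,12,13}
(R △ (R \ (P ∩ R)))' ∪ Q = {1,2,3,4,5,6,7,9,10,11,12,13}
((R △ (R \ (P ∩ R)))' ∪ Q)' = {8,14}
((R △ (R \ (P ∩ R)))' ∪ Q)' \ R = {}
(((R △ (R \ (P ∩ R)))' ∪ Q)' \ R)' = {1,2,3,4,5,6,7,8,9,10,11,12,13,14}
S \ (((R △ (R \ (P ∩ R)))' ∪ Q)' \ R)' = {}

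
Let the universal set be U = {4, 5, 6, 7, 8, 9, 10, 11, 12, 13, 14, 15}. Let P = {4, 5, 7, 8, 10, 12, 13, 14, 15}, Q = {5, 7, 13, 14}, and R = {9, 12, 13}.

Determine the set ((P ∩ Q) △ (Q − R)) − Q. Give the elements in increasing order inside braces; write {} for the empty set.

P ∩ Q = {5, 7, 13, 14}
Q − R = {5, 7, 14}
(P ∩ Q) △ (Q − R) = {13}
((P ∩ Q) △ (Q − R)) − Q = {}

{}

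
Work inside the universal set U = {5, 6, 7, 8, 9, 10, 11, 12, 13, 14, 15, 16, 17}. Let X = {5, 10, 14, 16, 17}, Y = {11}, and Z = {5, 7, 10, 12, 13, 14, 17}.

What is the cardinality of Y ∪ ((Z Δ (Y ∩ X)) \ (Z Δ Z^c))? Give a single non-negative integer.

1

Y ∩ X = {}
Z Δ (Y ∩ X) = {5, 7, 10, 12, 13, 14, 17}
Z^c = {6, 8, 9, 11, 15, 16}
Z Δ Z^c = {5, 6, 7, 8, 9, 10, 11, 12, 13, 14, 15, 16, 17}
(Z Δ (Y ∩ X)) \ (Z Δ Z^c) = {}
Y ∪ ((Z Δ (Y ∩ X)) \ (Z Δ Z^c)) = {11}
|Y ∪ ((Z Δ (Y ∩ X)) \ (Z Δ Z^c))| = 1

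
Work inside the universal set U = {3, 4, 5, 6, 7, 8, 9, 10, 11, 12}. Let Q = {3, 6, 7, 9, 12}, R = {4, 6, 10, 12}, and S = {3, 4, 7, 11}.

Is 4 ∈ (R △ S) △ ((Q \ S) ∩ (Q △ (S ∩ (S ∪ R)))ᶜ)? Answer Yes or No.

No

4 ∈ R and 4 ∈ S, so 4 ∉ R △ S
4 ∉ Q and 4 ∈ S, so 4 ∉ Q \ S
4 ∈ S and 4 ∈ R, so 4 ∈ S ∪ R
4 ∈ S and 4 ∈ (S ∪ R), so 4 ∈ S ∩ (S ∪ R)
4 ∉ Q and 4 ∈ (S ∩ (S ∪ R)), so 4 ∈ Q △ (S ∩ (S ∪ R))
4 ∉ (Q △ (S ∩ (S ∪ R)))ᶜ since 4 ∈ (Q △ (S ∩ (S ∪ R)))
4 ∉ (Q \ S) and 4 ∉ (Q △ (S ∩ (S ∪ R)))ᶜ, so 4 ∉ (Q \ S) ∩ (Q △ (S ∩ (S ∪ R)))ᶜ
4 ∉ (R △ S) and 4 ∉ ((Q \ S) ∩ (Q △ (S ∩ (S ∪ R)))ᶜ), so 4 ∉ (R △ S) △ ((Q \ S) ∩ (Q △ (S ∩ (S ∪ R)))ᶜ)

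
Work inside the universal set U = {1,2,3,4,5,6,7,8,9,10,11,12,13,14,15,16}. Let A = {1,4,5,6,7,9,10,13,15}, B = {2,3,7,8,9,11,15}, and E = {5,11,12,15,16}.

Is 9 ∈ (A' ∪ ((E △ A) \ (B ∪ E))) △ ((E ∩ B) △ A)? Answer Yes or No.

9 ∈ A, so 9 ∉ A'
9 ∉ E and 9 ∈ A, so 9 ∈ E △ A
9 ∈ B and 9 ∉ E, so 9 ∈ B ∪ E
9 ∈ (E △ A) and 9 ∈ (B ∪ E), so 9 ∉ (E △ A) \ (B ∪ E)
9 ∉ A' and 9 ∉ ((E △ A) \ (B ∪ E)), so 9 ∉ A' ∪ ((E △ A) \ (B ∪ E))
9 ∉ E and 9 ∈ B, so 9 ∉ E ∩ B
9 ∉ (E ∩ B) and 9 ∈ A, so 9 ∈ (E ∩ B) △ A
9 ∉ (A' ∪ ((E △ A) \ (B ∪ E))) and 9 ∈ ((E ∩ B) △ A), so 9 ∈ (A' ∪ ((E △ A) \ (B ∪ E))) △ ((E ∩ B) △ A)

Yes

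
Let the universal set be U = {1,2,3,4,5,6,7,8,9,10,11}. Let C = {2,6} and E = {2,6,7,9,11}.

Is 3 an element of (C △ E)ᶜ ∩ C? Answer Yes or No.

No

3 ∉ C and 3 ∉ E, so 3 ∉ C △ E
3 ∈ (C △ E)ᶜ since 3 ∉ (C △ E)
3 ∈ (C △ E)ᶜ and 3 ∉ C, so 3 ∉ (C △ E)ᶜ ∩ C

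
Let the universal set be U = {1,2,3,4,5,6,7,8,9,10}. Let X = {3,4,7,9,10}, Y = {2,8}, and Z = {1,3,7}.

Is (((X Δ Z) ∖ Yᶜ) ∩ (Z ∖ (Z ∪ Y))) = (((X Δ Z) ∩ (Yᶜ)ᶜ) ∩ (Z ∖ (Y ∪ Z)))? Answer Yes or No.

Yes

X Δ Z = {1,4,9,10}
Yᶜ = {1,3,4,5,6,7,9,10}
(X Δ Z) ∖ Yᶜ = {}
Z ∪ Y = {1,2,3,7,8}
Z ∖ (Z ∪ Y) = {}
((X Δ Z) ∖ Yᶜ) ∩ (Z ∖ (Z ∪ Y)) = {}
(Yᶜ)ᶜ = {2,8}
(X Δ Z) ∩ (Yᶜ)ᶜ = {}
Y ∪ Z = {1,2,3,7,8}
Z ∖ (Y ∪ Z) = {}
((X Δ Z) ∩ (Yᶜ)ᶜ) ∩ (Z ∖ (Y ∪ Z)) = {}
Both equal {}, so ((X Δ Z) ∖ Yᶜ) ∩ (Z ∖ (Z ∪ Y)) = ((X Δ Z) ∩ (Yᶜ)ᶜ) ∩ (Z ∖ (Y ∪ Z)).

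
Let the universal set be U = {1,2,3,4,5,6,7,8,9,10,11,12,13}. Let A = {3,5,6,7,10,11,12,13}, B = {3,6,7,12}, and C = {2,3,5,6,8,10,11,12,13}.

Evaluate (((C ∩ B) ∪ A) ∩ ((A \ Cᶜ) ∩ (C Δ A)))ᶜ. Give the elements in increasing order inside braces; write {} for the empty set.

C ∩ B = {3,6,12}
(C ∩ B) ∪ A = {3,5,6,7,10,11,12,13}
Cᶜ = {1,4,7,9}
A \ Cᶜ = {3,5,6,10,11,12,13}
C Δ A = {2,7,8}
(A \ Cᶜ) ∩ (C Δ A) = {}
((C ∩ B) ∪ A) ∩ ((A \ Cᶜ) ∩ (C Δ A)) = {}
(((C ∩ B) ∪ A) ∩ ((A \ Cᶜ) ∩ (C Δ A)))ᶜ = {1,2,3,4,5,6,7,8,9,10,11,12,13}

{1,2,3,4,5,6,7,8,9,10,11,12,13}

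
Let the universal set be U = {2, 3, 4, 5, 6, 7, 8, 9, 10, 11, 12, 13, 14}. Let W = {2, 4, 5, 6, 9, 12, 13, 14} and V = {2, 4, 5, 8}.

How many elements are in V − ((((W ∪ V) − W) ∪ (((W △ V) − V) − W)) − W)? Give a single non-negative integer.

3

W ∪ V = {2, 4, 5, 6, 8, 9, 12, 13, 14}
(W ∪ V) − W = {8}
W △ V = {6, 8, 9, 12, 13, 14}
(W △ V) − V = {6, 9, 12, 13, 14}
((W △ V) − V) − W = {}
((W ∪ V) − W) ∪ (((W △ V) − V) − W) = {8}
(((W ∪ V) − W) ∪ (((W △ V) − V) − W)) − W = {8}
V − ((((W ∪ V) − W) ∪ (((W △ V) − V) − W)) − W) = {2, 4, 5}
|V − ((((W ∪ V) − W) ∪ (((W △ V) − V) − W)) − W)| = 3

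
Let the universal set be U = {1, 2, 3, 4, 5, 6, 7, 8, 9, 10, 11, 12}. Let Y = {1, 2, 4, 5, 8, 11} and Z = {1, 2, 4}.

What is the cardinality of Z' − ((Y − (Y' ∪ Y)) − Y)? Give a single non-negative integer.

Z' = {3, 5, 6, 7, 8, 9, 10, 11, 12}
Y' = {3, 6, 7, 9, 10, 12}
Y' ∪ Y = {1, 2, 3, 4, 5, 6, 7, 8, 9, 10, 11, 12}
Y − (Y' ∪ Y) = {}
(Y − (Y' ∪ Y)) − Y = {}
Z' − ((Y − (Y' ∪ Y)) − Y) = {3, 5, 6, 7, 8, 9, 10, 11, 12}
|Z' − ((Y − (Y' ∪ Y)) − Y)| = 9

9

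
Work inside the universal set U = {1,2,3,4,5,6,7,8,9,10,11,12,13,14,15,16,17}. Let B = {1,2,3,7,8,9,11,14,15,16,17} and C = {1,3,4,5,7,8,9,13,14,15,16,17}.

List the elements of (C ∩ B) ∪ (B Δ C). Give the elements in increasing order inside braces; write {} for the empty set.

C ∩ B = {1,3,7,8,9,14,15,16,17}
B Δ C = {2,4,5,11,13}
(C ∩ B) ∪ (B Δ C) = {1,2,3,4,5,7,8,9,11,13,14,15,16,17}

{1,2,3,4,5,7,8,9,11,13,14,15,16,17}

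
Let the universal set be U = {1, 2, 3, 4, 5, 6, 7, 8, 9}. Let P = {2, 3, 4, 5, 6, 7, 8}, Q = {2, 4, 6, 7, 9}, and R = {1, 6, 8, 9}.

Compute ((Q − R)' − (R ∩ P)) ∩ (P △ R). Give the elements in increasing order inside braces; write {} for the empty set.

Q − R = {2, 4, 7}
(Q − R)' = {1, 3, 5, 6, 8, 9}
R ∩ P = {6, 8}
(Q − R)' − (R ∩ P) = {1, 3, 5, 9}
P △ R = {1, 2, 3, 4, 5, 7, 9}
((Q − R)' − (R ∩ P)) ∩ (P △ R) = {1, 3, 5, 9}

{1, 3, 5, 9}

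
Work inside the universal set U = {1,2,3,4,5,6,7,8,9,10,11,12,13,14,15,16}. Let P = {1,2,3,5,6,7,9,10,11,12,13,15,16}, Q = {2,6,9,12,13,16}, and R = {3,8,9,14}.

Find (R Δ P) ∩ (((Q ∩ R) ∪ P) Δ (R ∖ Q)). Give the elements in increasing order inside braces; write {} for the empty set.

R Δ P = {1,2,5,6,7,8,10,11,12,13,14,15,16}
Q ∩ R = {9}
(Q ∩ R) ∪ P = {1,2,3,5,6,7,9,10,11,12,13,15,16}
R ∖ Q = {3,8,14}
((Q ∩ R) ∪ P) Δ (R ∖ Q) = {1,2,5,6,7,8,9,10,11,12,13,14,15,16}
(R Δ P) ∩ (((Q ∩ R) ∪ P) Δ (R ∖ Q)) = {1,2,5,6,7,8,10,11,12,13,14,15,16}

{1,2,5,6,7,8,10,11,12,13,14,15,16}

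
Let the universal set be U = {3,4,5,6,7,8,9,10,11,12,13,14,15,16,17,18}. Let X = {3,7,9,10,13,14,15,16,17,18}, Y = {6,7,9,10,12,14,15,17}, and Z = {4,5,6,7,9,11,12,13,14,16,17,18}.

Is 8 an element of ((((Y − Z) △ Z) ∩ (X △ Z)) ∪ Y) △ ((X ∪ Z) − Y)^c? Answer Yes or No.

8 ∉ Y and 8 ∉ Z, so 8 ∉ Y − Z
8 ∉ (Y − Z) and 8 ∉ Z, so 8 ∉ (Y − Z) △ Z
8 ∉ X and 8 ∉ Z, so 8 ∉ X △ Z
8 ∉ ((Y − Z) △ Z) and 8 ∉ (X △ Z), so 8 ∉ ((Y − Z) △ Z) ∩ (X △ Z)
8 ∉ (((Y − Z) △ Z) ∩ (X △ Z)) and 8 ∉ Y, so 8 ∉ (((Y − Z) △ Z) ∩ (X △ Z)) ∪ Y
8 ∉ X and 8 ∉ Z, so 8 ∉ X ∪ Z
8 ∉ (X ∪ Z) and 8 ∉ Y, so 8 ∉ (X ∪ Z) − Y
8 ∈ ((X ∪ Z) − Y)^c since 8 ∉ ((X ∪ Z) − Y)
8 ∉ ((((Y − Z) △ Z) ∩ (X △ Z)) ∪ Y) and 8 ∈ ((X ∪ Z) − Y)^c, so 8 ∈ ((((Y − Z) △ Z) ∩ (X △ Z)) ∪ Y) △ ((X ∪ Z) − Y)^c

Yes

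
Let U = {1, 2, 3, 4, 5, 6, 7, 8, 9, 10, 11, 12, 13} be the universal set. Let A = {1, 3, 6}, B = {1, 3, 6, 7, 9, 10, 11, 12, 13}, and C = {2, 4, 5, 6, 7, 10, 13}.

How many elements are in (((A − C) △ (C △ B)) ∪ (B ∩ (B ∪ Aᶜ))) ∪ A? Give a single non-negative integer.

12

A − C = {1, 3}
C △ B = {1, 2, 3, 4, 5, 9, 11, 12}
(A − C) △ (C △ B) = {2, 4, 5, 9, 11, 12}
Aᶜ = {2, 4, 5, 7, 8, 9, 10, 11, 12, 13}
B ∪ Aᶜ = {1, 2, 3, 4, 5, 6, 7, 8, 9, 10, 11, 12, 13}
B ∩ (B ∪ Aᶜ) = {1, 3, 6, 7, 9, 10, 11, 12, 13}
((A − C) △ (C △ B)) ∪ (B ∩ (B ∪ Aᶜ)) = {1, 2, 3, 4, 5, 6, 7, 9, 10, 11, 12, 13}
(((A − C) △ (C △ B)) ∪ (B ∩ (B ∪ Aᶜ))) ∪ A = {1, 2, 3, 4, 5, 6, 7, 9, 10, 11, 12, 13}
|(((A − C) △ (C △ B)) ∪ (B ∩ (B ∪ Aᶜ))) ∪ A| = 12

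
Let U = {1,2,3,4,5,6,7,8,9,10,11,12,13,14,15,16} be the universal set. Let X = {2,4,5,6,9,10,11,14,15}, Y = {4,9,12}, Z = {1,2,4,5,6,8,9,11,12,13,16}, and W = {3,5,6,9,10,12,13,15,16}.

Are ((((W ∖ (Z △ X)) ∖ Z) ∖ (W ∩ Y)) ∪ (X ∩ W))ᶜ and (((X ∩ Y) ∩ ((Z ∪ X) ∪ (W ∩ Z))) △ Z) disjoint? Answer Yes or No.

No

Z △ X = {1,8,10,12,13,14,15,16}
W ∖ (Z △ X) = {3,5,6,9}
(W ∖ (Z △ X)) ∖ Z = {3}
W ∩ Y = {9,12}
((W ∖ (Z △ X)) ∖ Z) ∖ (W ∩ Y) = {3}
X ∩ W = {5,6,9,10,15}
(((W ∖ (Z △ X)) ∖ Z) ∖ (W ∩ Y)) ∪ (X ∩ W) = {3,5,6,9,10,15}
((((W ∖ (Z △ X)) ∖ Z) ∖ (W ∩ Y)) ∪ (X ∩ W))ᶜ = {1,2,4,7,8,11,12,13,14,16}
X ∩ Y = {4,9}
Z ∪ X = {1,2,4,5,6,8,9,10,11,12,13,14,15,16}
W ∩ Z = {5,6,9,12,13,16}
(Z ∪ X) ∪ (W ∩ Z) = {1,2,4,5,6,8,9,10,11,12,13,14,15,16}
(X ∩ Y) ∩ ((Z ∪ X) ∪ (W ∩ Z)) = {4,9}
((X ∩ Y) ∩ ((Z ∪ X) ∪ (W ∩ Z))) △ Z = {1,2,5,6,8,11,12,13,16}
1 lies in both, so they are not disjoint.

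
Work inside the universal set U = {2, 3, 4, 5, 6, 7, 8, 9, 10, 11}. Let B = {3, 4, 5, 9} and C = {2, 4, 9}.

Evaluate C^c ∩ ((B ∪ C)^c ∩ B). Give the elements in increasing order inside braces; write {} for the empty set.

{}

C^c = {3, 5, 6, 7, 8, 10, 11}
B ∪ C = {2, 3, 4, 5, 9}
(B ∪ C)^c = {6, 7, 8, 10, 11}
(B ∪ C)^c ∩ B = {}
C^c ∩ ((B ∪ C)^c ∩ B) = {}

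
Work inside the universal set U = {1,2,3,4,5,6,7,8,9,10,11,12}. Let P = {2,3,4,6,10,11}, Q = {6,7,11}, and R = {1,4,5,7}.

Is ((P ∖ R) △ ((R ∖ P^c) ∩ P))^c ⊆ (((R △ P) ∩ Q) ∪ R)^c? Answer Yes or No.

No

P ∖ R = {2,3,6,10,11}
P^c = {1,5,7,8,9,12}
R ∖ P^c = {4}
(R ∖ P^c) ∩ P = {4}
(P ∖ R) △ ((R ∖ P^c) ∩ P) = {2,3,4,6,10,11}
((P ∖ R) △ ((R ∖ P^c) ∩ P))^c = {1,5,7,8,9,12}
R △ P = {1,2,3,5,6,7,10,11}
(R △ P) ∩ Q = {6,7,11}
((R △ P) ∩ Q) ∪ R = {1,4,5,6,7,11}
(((R △ P) ∩ Q) ∪ R)^c = {2,3,8,9,10,12}
1 ∈ ((P ∖ R) △ ((R ∖ P^c) ∩ P))^c but 1 ∉ (((R △ P) ∩ Q) ∪ R)^c, so the inclusion fails.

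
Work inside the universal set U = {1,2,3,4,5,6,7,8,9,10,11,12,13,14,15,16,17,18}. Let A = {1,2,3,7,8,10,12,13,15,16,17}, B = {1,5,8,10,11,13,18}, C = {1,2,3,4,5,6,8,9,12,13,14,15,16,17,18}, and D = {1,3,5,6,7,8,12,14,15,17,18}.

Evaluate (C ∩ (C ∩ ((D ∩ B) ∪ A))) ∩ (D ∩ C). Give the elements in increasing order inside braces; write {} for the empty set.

{1,3,5,8,12,15,17,18}

D ∩ B = {1,5,8,18}
(D ∩ B) ∪ A = {1,2,3,5,7,8,10,12,13,15,16,17,18}
C ∩ ((D ∩ B) ∪ A) = {1,2,3,5,8,12,13,15,16,17,18}
C ∩ (C ∩ ((D ∩ B) ∪ A)) = {1,2,3,5,8,12,13,15,16,17,18}
D ∩ C = {1,3,5,6,8,12,14,15,17,18}
(C ∩ (C ∩ ((D ∩ B) ∪ A))) ∩ (D ∩ C) = {1,3,5,8,12,15,17,18}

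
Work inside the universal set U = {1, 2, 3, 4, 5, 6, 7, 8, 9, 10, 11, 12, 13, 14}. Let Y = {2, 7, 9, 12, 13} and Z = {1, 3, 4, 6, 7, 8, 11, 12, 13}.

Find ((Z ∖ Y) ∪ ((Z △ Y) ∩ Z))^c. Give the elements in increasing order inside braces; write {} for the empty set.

Z ∖ Y = {1, 3, 4, 6, 8, 11}
Z △ Y = {1, 2, 3, 4, 6, 8, 9, 11}
(Z △ Y) ∩ Z = {1, 3, 4, 6, 8, 11}
(Z ∖ Y) ∪ ((Z △ Y) ∩ Z) = {1, 3, 4, 6, 8, 11}
((Z ∖ Y) ∪ ((Z △ Y) ∩ Z))^c = {2, 5, 7, 9, 10, 12, 13, 14}

{2, 5, 7, 9, 10, 12, 13, 14}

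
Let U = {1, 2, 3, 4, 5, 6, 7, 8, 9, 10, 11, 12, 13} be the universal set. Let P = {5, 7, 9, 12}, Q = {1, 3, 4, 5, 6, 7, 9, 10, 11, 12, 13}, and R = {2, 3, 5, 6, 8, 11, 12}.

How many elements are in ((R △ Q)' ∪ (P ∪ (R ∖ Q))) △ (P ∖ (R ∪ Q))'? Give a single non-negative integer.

R △ Q = {1, 2, 4, 7, 8, 9, 10, 13}
(R △ Q)' = {3, 5, 6, 11, 12}
R ∖ Q = {2, 8}
P ∪ (R ∖ Q) = {2, 5, 7, 8, 9, 12}
(R △ Q)' ∪ (P ∪ (R ∖ Q)) = {2, 3, 5, 6, 7, 8, 9, 11, 12}
R ∪ Q = {1, 2, 3, 4, 5, 6, 7, 8, 9, 10, 11, 12, 13}
P ∖ (R ∪ Q) = {}
(P ∖ (R ∪ Q))' = {1, 2, 3, 4, 5, 6, 7, 8, 9, 10, 11, 12, 13}
((R △ Q)' ∪ (P ∪ (R ∖ Q))) △ (P ∖ (R ∪ Q))' = {1, 4, 10, 13}
|((R △ Q)' ∪ (P ∪ (R ∖ Q))) △ (P ∖ (R ∪ Q))'| = 4

4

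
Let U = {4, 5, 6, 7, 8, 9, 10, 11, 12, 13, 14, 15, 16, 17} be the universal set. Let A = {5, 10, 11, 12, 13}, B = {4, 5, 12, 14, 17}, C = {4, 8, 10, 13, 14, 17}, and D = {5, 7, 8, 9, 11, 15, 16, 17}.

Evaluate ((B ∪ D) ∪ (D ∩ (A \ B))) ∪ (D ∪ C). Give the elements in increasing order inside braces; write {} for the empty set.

{4, 5, 7, 8, 9, 10, 11, 12, 13, 14, 15, 16, 17}

B ∪ D = {4, 5, 7, 8, 9, 11, 12, 14, 15, 16, 17}
A \ B = {10, 11, 13}
D ∩ (A \ B) = {11}
(B ∪ D) ∪ (D ∩ (A \ B)) = {4, 5, 7, 8, 9, 11, 12, 14, 15, 16, 17}
D ∪ C = {4, 5, 7, 8, 9, 10, 11, 13, 14, 15, 16, 17}
((B ∪ D) ∪ (D ∩ (A \ B))) ∪ (D ∪ C) = {4, 5, 7, 8, 9, 10, 11, 12, 13, 14, 15, 16, 17}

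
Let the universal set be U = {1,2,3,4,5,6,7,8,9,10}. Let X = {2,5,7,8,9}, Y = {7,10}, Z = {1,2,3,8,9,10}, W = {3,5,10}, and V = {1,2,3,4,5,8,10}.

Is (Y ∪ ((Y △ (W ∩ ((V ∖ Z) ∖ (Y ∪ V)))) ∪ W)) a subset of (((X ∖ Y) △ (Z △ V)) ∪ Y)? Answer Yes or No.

No

V ∖ Z = {4,5}
Y ∪ V = {1,2,3,4,5,7,8,10}
(V ∖ Z) ∖ (Y ∪ V) = {}
W ∩ ((V ∖ Z) ∖ (Y ∪ V)) = {}
Y △ (W ∩ ((V ∖ Z) ∖ (Y ∪ V))) = {7,10}
(Y △ (W ∩ ((V ∖ Z) ∖ (Y ∪ V)))) ∪ W = {3,5,7,10}
Y ∪ ((Y △ (W ∩ ((V ∖ Z) ∖ (Y ∪ V)))) ∪ W) = {3,5,7,10}
X ∖ Y = {2,5,8,9}
Z △ V = {4,5,9}
(X ∖ Y) △ (Z △ V) = {2,4,8}
((X ∖ Y) △ (Z △ V)) ∪ Y = {2,4,7,8,10}
3 ∈ Y ∪ ((Y △ (W ∩ ((V ∖ Z) ∖ (Y ∪ V)))) ∪ W) but 3 ∉ ((X ∖ Y) △ (Z △ V)) ∪ Y, so the inclusion fails.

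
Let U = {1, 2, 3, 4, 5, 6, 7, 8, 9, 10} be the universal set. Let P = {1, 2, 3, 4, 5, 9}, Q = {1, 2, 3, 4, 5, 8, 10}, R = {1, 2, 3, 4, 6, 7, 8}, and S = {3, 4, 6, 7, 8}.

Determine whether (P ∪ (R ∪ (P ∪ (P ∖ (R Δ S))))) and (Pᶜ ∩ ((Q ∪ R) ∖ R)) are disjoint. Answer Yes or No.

R Δ S = {1, 2}
P ∖ (R Δ S) = {3, 4, 5, 9}
P ∪ (P ∖ (R Δ S)) = {1, 2, 3, 4, 5, 9}
R ∪ (P ∪ (P ∖ (R Δ S))) = {1, 2, 3, 4, 5, 6, 7, 8, 9}
P ∪ (R ∪ (P ∪ (P ∖ (R Δ S)))) = {1, 2, 3, 4, 5, 6, 7, 8, 9}
Pᶜ = {6, 7, 8, 10}
Q ∪ R = {1, 2, 3, 4, 5, 6, 7, 8, 10}
(Q ∪ R) ∖ R = {5, 10}
Pᶜ ∩ ((Q ∪ R) ∖ R) = {10}
{1, 2, 3, 4, 5, 6, 7, 8, 9} and {10} share no elements.

Yes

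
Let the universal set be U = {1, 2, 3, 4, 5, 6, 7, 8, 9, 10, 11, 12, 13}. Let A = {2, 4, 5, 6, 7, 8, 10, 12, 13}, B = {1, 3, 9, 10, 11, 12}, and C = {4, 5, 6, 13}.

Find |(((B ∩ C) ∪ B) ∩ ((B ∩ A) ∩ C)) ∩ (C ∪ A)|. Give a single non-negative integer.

B ∩ C = {}
(B ∩ C) ∪ B = {1, 3, 9, 10, 11, 12}
B ∩ A = {10, 12}
(B ∩ A) ∩ C = {}
((B ∩ C) ∪ B) ∩ ((B ∩ A) ∩ C) = {}
C ∪ A = {2, 4, 5, 6, 7, 8, 10, 12, 13}
(((B ∩ C) ∪ B) ∩ ((B ∩ A) ∩ C)) ∩ (C ∪ A) = {}
|(((B ∩ C) ∪ B) ∩ ((B ∩ A) ∩ C)) ∩ (C ∪ A)| = 0

0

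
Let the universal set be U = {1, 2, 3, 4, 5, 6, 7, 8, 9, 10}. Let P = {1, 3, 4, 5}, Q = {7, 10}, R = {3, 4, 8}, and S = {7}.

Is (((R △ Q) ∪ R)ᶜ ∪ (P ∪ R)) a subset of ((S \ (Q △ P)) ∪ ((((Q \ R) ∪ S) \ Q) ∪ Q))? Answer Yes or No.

No

R △ Q = {3, 4, 7, 8, 10}
(R △ Q) ∪ R = {3, 4, 7, 8, 10}
((R △ Q) ∪ R)ᶜ = {1, 2, 5, 6, 9}
P ∪ R = {1, 3, 4, 5, 8}
((R △ Q) ∪ R)ᶜ ∪ (P ∪ R) = {1, 2, 3, 4, 5, 6, 8, 9}
Q △ P = {1, 3, 4, 5, 7, 10}
S \ (Q △ P) = {}
Q \ R = {7, 10}
(Q \ R) ∪ S = {7, 10}
((Q \ R) ∪ S) \ Q = {}
(((Q \ R) ∪ S) \ Q) ∪ Q = {7, 10}
(S \ (Q △ P)) ∪ ((((Q \ R) ∪ S) \ Q) ∪ Q) = {7, 10}
1 ∈ ((R △ Q) ∪ R)ᶜ ∪ (P ∪ R) but 1 ∉ (S \ (Q △ P)) ∪ ((((Q \ R) ∪ S) \ Q) ∪ Q), so the inclusion fails.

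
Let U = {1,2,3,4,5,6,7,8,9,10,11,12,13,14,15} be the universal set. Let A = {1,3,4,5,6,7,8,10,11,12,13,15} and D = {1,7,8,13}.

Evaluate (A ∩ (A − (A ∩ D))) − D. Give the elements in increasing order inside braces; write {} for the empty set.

{3,4,5,6,10,11,12,15}

A ∩ D = {1,7,8,13}
A − (A ∩ D) = {3,4,5,6,10,11,12,15}
A ∩ (A − (A ∩ D)) = {3,4,5,6,10,11,12,15}
(A ∩ (A − (A ∩ D))) − D = {3,4,5,6,10,11,12,15}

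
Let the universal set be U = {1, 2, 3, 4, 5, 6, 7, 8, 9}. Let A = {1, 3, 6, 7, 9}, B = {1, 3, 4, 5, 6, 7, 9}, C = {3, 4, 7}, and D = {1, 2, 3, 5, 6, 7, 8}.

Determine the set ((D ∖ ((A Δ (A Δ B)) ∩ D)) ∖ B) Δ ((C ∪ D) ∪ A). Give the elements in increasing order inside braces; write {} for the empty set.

{1, 3, 4, 5, 6, 7, 9}

A Δ B = {4, 5}
A Δ (A Δ B) = {1, 3, 4, 5, 6, 7, 9}
(A Δ (A Δ B)) ∩ D = {1, 3, 5, 6, 7}
D ∖ ((A Δ (A Δ B)) ∩ D) = {2, 8}
(D ∖ ((A Δ (A Δ B)) ∩ D)) ∖ B = {2, 8}
C ∪ D = {1, 2, 3, 4, 5, 6, 7, 8}
(C ∪ D) ∪ A = {1, 2, 3, 4, 5, 6, 7, 8, 9}
((D ∖ ((A Δ (A Δ B)) ∩ D)) ∖ B) Δ ((C ∪ D) ∪ A) = {1, 3, 4, 5, 6, 7, 9}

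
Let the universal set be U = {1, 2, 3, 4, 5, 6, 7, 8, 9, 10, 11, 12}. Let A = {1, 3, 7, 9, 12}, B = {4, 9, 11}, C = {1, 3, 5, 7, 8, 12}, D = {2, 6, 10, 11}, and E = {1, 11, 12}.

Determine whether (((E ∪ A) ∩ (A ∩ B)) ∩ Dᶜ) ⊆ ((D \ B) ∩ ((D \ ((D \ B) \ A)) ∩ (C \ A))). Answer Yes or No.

E ∪ A = {1, 3, 7, 9, 11, 12}
A ∩ B = {9}
(E ∪ A) ∩ (A ∩ B) = {9}
Dᶜ = {1, 3, 4, 5, 7, 8, 9, 12}
((E ∪ A) ∩ (A ∩ B)) ∩ Dᶜ = {9}
D \ B = {2, 6, 10}
(D \ B) \ A = {2, 6, 10}
D \ ((D \ B) \ A) = {11}
C \ A = {5, 8}
(D \ ((D \ B) \ A)) ∩ (C \ A) = {}
(D \ B) ∩ ((D \ ((D \ B) \ A)) ∩ (C \ A)) = {}
9 ∈ ((E ∪ A) ∩ (A ∩ B)) ∩ Dᶜ but 9 ∉ (D \ B) ∩ ((D \ ((D \ B) \ A)) ∩ (C \ A)), so the inclusion fails.

No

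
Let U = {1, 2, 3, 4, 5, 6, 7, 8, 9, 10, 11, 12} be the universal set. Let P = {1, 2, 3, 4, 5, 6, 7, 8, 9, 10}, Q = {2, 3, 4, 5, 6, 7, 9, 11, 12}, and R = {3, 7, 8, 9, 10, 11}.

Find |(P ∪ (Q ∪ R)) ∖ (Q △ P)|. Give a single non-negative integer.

7

Q ∪ R = {2, 3, 4, 5, 6, 7, 8, 9, 10, 11, 12}
P ∪ (Q ∪ R) = {1, 2, 3, 4, 5, 6, 7, 8, 9, 10, 11, 12}
Q △ P = {1, 8, 10, 11, 12}
(P ∪ (Q ∪ R)) ∖ (Q △ P) = {2, 3, 4, 5, 6, 7, 9}
|(P ∪ (Q ∪ R)) ∖ (Q △ P)| = 7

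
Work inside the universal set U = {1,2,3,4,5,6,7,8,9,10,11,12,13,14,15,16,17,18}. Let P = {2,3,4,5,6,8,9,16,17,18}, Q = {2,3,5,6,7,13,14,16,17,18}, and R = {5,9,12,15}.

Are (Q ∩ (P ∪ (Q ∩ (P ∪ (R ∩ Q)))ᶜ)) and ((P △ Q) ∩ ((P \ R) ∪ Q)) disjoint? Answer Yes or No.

R ∩ Q = {5}
P ∪ (R ∩ Q) = {2,3,4,5,6,8,9,16,17,18}
Q ∩ (P ∪ (R ∩ Q)) = {2,3,5,6,16,17,18}
(Q ∩ (P ∪ (R ∩ Q)))ᶜ = {1,4,7,8,9,10,11,12,13,14,15}
P ∪ (Q ∩ (P ∪ (R ∩ Q)))ᶜ = {1,2,3,4,5,6,7,8,9,10,11,12,13,14,15,16,17,18}
Q ∩ (P ∪ (Q ∩ (P ∪ (R ∩ Q)))ᶜ) = {2,3,5,6,7,13,14,16,17,18}
P △ Q = {4,7,8,9,13,14}
P \ R = {2,3,4,6,8,16,17,18}
(P \ R) ∪ Q = {2,3,4,5,6,7,8,13,14,16,17,18}
(P △ Q) ∩ ((P \ R) ∪ Q) = {4,7,8,13,14}
7 lies in both, so they are not disjoint.

No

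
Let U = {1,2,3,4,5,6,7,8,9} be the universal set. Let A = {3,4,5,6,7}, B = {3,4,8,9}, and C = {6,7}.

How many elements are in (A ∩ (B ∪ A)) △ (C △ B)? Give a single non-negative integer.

3

B ∪ A = {3,4,5,6,7,8,9}
A ∩ (B ∪ A) = {3,4,5,6,7}
C △ B = {3,4,6,7,8,9}
(A ∩ (B ∪ A)) △ (C △ B) = {5,8,9}
|(A ∩ (B ∪ A)) △ (C △ B)| = 3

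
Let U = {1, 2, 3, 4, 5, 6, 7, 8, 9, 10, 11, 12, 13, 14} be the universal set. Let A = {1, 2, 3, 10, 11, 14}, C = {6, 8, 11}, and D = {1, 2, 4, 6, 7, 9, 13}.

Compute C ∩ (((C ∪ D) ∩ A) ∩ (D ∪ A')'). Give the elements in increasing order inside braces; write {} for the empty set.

{11}

C ∪ D = {1, 2, 4, 6, 7, 8, 9, 11, 13}
(C ∪ D) ∩ A = {1, 2, 11}
A' = {4, 5, 6, 7, 8, 9, 12, 13}
D ∪ A' = {1, 2, 4, 5, 6, 7, 8, 9, 12, 13}
(D ∪ A')' = {3, 10, 11, 14}
((C ∪ D) ∩ A) ∩ (D ∪ A')' = {11}
C ∩ (((C ∪ D) ∩ A) ∩ (D ∪ A')') = {11}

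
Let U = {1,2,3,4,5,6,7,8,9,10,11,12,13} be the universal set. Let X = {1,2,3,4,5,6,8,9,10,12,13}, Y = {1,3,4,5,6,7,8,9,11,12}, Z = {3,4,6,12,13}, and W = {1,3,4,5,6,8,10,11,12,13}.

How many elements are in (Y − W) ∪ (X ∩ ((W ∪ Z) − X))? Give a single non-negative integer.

2

Y − W = {7,9}
W ∪ Z = {1,3,4,5,6,8,10,11,12,13}
(W ∪ Z) − X = {11}
X ∩ ((W ∪ Z) − X) = {}
(Y − W) ∪ (X ∩ ((W ∪ Z) − X)) = {7,9}
|(Y − W) ∪ (X ∩ ((W ∪ Z) − X))| = 2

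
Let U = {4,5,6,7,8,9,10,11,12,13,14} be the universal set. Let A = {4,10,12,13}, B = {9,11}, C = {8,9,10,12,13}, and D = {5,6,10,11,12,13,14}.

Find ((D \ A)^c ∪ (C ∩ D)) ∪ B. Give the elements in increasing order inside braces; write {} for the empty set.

{4,7,8,9,10,11,12,13}

D \ A = {5,6,11,14}
(D \ A)^c = {4,7,8,9,10,12,13}
C ∩ D = {10,12,13}
(D \ A)^c ∪ (C ∩ D) = {4,7,8,9,10,12,13}
((D \ A)^c ∪ (C ∩ D)) ∪ B = {4,7,8,9,10,11,12,13}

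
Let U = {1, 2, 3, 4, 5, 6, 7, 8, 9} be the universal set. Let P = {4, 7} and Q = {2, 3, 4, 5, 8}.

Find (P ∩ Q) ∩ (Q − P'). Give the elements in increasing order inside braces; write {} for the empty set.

P ∩ Q = {4}
P' = {1, 2, 3, 5, 6, 8, 9}
Q − P' = {4}
(P ∩ Q) ∩ (Q − P') = {4}

{4}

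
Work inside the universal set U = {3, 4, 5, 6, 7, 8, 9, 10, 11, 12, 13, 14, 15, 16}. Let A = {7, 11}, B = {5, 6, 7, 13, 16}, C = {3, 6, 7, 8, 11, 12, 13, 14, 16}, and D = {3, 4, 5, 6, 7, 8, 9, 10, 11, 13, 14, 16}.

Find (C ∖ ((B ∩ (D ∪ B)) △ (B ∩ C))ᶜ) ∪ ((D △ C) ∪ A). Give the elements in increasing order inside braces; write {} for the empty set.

{4, 5, 7, 9, 10, 11, 12}

D ∪ B = {3, 4, 5, 6, 7, 8, 9, 10, 11, 13, 14, 16}
B ∩ (D ∪ B) = {5, 6, 7, 13, 16}
B ∩ C = {6, 7, 13, 16}
(B ∩ (D ∪ B)) △ (B ∩ C) = {5}
((B ∩ (D ∪ B)) △ (B ∩ C))ᶜ = {3, 4, 6, 7, 8, 9, 10, 11, 12, 13, 14, 15, 16}
C ∖ ((B ∩ (D ∪ B)) △ (B ∩ C))ᶜ = {}
D △ C = {4, 5, 9, 10, 12}
(D △ C) ∪ A = {4, 5, 7, 9, 10, 11, 12}
(C ∖ ((B ∩ (D ∪ B)) △ (B ∩ C))ᶜ) ∪ ((D △ C) ∪ A) = {4, 5, 7, 9, 10, 11, 12}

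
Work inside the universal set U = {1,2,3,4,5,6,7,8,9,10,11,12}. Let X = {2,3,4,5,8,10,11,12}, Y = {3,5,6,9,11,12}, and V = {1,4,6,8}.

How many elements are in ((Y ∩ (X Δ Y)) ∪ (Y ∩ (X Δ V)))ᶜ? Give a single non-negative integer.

6

X Δ Y = {2,4,6,8,9,10}
Y ∩ (X Δ Y) = {6,9}
X Δ V = {1,2,3,5,6,10,11,12}
Y ∩ (X Δ V) = {3,5,6,11,12}
(Y ∩ (X Δ Y)) ∪ (Y ∩ (X Δ V)) = {3,5,6,9,11,12}
((Y ∩ (X Δ Y)) ∪ (Y ∩ (X Δ V)))ᶜ = {1,2,4,7,8,10}
|((Y ∩ (X Δ Y)) ∪ (Y ∩ (X Δ V)))ᶜ| = 6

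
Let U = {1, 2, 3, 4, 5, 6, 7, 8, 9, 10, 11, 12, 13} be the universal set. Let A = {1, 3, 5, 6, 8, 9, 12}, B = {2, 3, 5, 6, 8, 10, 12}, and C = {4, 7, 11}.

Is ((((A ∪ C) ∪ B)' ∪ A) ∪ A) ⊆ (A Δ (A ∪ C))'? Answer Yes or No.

A ∪ C = {1, 3, 4, 5, 6, 7, 8, 9, 11, 12}
(A ∪ C) ∪ B = {1, 2, 3, 4, 5, 6, 7, 8, 9, 10, 11, 12}
((A ∪ C) ∪ B)' = {13}
((A ∪ C) ∪ B)' ∪ A = {1, 3, 5, 6, 8, 9, 12, 13}
(((A ∪ C) ∪ B)' ∪ A) ∪ A = {1, 3, 5, 6, 8, 9, 12, 13}
A Δ (A ∪ C) = {4, 7, 11}
(A Δ (A ∪ C))' = {1, 2, 3, 5, 6, 8, 9, 10, 12, 13}
Every element of {1, 3, 5, 6, 8, 9, 12, 13} is in {1, 2, 3, 5, 6, 8, 9, 10, 12, 13}, so (((A ∪ C) ∪ B)' ∪ A) ∪ A ⊆ (A Δ (A ∪ C))'.

Yes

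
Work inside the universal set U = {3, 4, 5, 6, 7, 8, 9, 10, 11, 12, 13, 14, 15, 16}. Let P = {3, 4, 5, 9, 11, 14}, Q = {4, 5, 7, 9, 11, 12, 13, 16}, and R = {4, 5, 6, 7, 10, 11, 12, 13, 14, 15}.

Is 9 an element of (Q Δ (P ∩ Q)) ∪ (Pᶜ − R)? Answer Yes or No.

No

9 ∈ P and 9 ∈ Q, so 9 ∈ P ∩ Q
9 ∈ Q and 9 ∈ (P ∩ Q), so 9 ∉ Q Δ (P ∩ Q)
9 ∈ P, so 9 ∉ Pᶜ
9 ∉ Pᶜ and 9 ∉ R, so 9 ∉ Pᶜ − R
9 ∉ (Q Δ (P ∩ Q)) and 9 ∉ (Pᶜ − R), so 9 ∉ (Q Δ (P ∩ Q)) ∪ (Pᶜ − R)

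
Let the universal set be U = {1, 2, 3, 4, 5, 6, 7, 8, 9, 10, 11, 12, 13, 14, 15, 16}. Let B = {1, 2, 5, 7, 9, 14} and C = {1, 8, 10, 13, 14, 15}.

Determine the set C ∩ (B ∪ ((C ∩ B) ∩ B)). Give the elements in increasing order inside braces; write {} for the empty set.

{1, 14}

C ∩ B = {1, 14}
(C ∩ B) ∩ B = {1, 14}
B ∪ ((C ∩ B) ∩ B) = {1, 2, 5, 7, 9, 14}
C ∩ (B ∪ ((C ∩ B) ∩ B)) = {1, 14}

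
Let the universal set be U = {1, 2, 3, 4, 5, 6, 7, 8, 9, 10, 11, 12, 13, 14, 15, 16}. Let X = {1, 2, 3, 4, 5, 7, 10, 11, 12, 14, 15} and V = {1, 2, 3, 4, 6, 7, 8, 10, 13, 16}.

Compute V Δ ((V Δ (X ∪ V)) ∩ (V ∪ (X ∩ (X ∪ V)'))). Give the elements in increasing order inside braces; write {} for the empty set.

{1, 2, 3, 4, 6, 7, 8, 10, 13, 16}

X ∪ V = {1, 2, 3, 4, 5, 6, 7, 8, 10, 11, 12, 13, 14, 15, 16}
V Δ (X ∪ V) = {5, 11, 12, 14, 15}
(X ∪ V)' = {9}
X ∩ (X ∪ V)' = {}
V ∪ (X ∩ (X ∪ V)') = {1, 2, 3, 4, 6, 7, 8, 10, 13, 16}
(V Δ (X ∪ V)) ∩ (V ∪ (X ∩ (X ∪ V)')) = {}
V Δ ((V Δ (X ∪ V)) ∩ (V ∪ (X ∩ (X ∪ V)'))) = {1, 2, 3, 4, 6, 7, 8, 10, 13, 16}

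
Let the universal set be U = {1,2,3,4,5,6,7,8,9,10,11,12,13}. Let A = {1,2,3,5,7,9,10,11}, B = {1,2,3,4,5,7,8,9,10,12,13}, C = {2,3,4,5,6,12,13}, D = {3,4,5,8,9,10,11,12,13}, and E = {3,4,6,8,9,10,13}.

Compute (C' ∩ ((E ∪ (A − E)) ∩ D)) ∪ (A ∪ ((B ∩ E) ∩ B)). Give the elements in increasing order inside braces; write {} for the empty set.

C' = {1,7,8,9,10,11}
A − E = {1,2,5,7,11}
E ∪ (A − E) = {1,2,3,4,5,6,7,8,9,10,11,13}
(E ∪ (A − E)) ∩ D = {3,4,5,8,9,10,11,13}
C' ∩ ((E ∪ (A − E)) ∩ D) = {8,9,10,11}
B ∩ E = {3,4,8,9,10,13}
(B ∩ E) ∩ B = {3,4,8,9,10,13}
A ∪ ((B ∩ E) ∩ B) = {1,2,3,4,5,7,8,9,10,11,13}
(C' ∩ ((E ∪ (A − E)) ∩ D)) ∪ (A ∪ ((B ∩ E) ∩ B)) = {1,2,3,4,5,7,8,9,10,11,13}

{1,2,3,4,5,7,8,9,10,11,13}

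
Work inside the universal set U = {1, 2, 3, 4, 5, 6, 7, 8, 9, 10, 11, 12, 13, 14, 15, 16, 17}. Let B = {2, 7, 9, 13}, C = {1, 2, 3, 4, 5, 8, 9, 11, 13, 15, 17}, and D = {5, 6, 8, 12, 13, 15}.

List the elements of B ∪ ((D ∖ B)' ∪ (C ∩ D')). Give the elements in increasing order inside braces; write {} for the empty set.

D ∖ B = {5, 6, 8, 12, 15}
(D ∖ B)' = {1, 2, 3, 4, 7, 9, 10, 11, 13, 14, 16, 17}
D' = {1, 2, 3, 4, 7, 9, 10, 11, 14, 16, 17}
C ∩ D' = {1, 2, 3, 4, 9, 11, 17}
(D ∖ B)' ∪ (C ∩ D') = {1, 2, 3, 4, 7, 9, 10, 11, 13, 14, 16, 17}
B ∪ ((D ∖ B)' ∪ (C ∩ D')) = {1, 2, 3, 4, 7, 9, 10, 11, 13, 14, 16, 17}

{1, 2, 3, 4, 7, 9, 10, 11, 13, 14, 16, 17}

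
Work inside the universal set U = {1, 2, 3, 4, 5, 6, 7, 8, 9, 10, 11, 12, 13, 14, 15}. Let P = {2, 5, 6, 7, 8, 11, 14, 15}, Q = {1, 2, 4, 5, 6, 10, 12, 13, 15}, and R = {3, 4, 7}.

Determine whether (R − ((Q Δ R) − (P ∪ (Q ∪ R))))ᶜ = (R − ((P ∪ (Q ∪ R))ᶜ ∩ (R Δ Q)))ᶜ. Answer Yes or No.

Yes

Q Δ R = {1, 2, 3, 5, 6, 7, 10, 12, 13, 15}
Q ∪ R = {1, 2, 3, 4, 5, 6, 7, 10, 12, 13, 15}
P ∪ (Q ∪ R) = {1, 2, 3, 4, 5, 6, 7, 8, 10, 11, 12, 13, 14, 15}
(Q Δ R) − (P ∪ (Q ∪ R)) = {}
R − ((Q Δ R) − (P ∪ (Q ∪ R))) = {3, 4, 7}
(R − ((Q Δ R) − (P ∪ (Q ∪ R))))ᶜ = {1, 2, 5, 6, 8, 9, 10, 11, 12, 13, 14, 15}
(P ∪ (Q ∪ R))ᶜ = {9}
R Δ Q = {1, 2, 3, 5, 6, 7, 10, 12, 13, 15}
(P ∪ (Q ∪ R))ᶜ ∩ (R Δ Q) = {}
R − ((P ∪ (Q ∪ R))ᶜ ∩ (R Δ Q)) = {3, 4, 7}
(R − ((P ∪ (Q ∪ R))ᶜ ∩ (R Δ Q)))ᶜ = {1, 2, 5, 6, 8, 9, 10, 11, 12, 13, 14, 15}
Both equal {1, 2, 5, 6, 8, 9, 10, 11, 12, 13, 14, 15}, so (R − ((Q Δ R) − (P ∪ (Q ∪ R))))ᶜ = (R − ((P ∪ (Q ∪ R))ᶜ ∩ (R Δ Q)))ᶜ.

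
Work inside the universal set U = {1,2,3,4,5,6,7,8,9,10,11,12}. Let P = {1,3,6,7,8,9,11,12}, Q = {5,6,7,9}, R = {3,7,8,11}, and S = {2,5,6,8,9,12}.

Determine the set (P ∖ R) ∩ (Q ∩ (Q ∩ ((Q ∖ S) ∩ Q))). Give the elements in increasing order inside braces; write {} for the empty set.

P ∖ R = {1,6,9,12}
Q ∖ S = {7}
(Q ∖ S) ∩ Q = {7}
Q ∩ ((Q ∖ S) ∩ Q) = {7}
Q ∩ (Q ∩ ((Q ∖ S) ∩ Q)) = {7}
(P ∖ R) ∩ (Q ∩ (Q ∩ ((Q ∖ S) ∩ Q))) = {}

{}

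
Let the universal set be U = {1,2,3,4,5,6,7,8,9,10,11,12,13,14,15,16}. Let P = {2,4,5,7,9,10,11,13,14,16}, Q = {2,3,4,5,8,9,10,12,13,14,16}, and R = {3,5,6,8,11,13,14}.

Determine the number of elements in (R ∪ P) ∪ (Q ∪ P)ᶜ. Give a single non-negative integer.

15

R ∪ P = {2,3,4,5,6,7,8,9,10,11,13,14,16}
Q ∪ P = {2,3,4,5,7,8,9,10,11,12,13,14,16}
(Q ∪ P)ᶜ = {1,6,15}
(R ∪ P) ∪ (Q ∪ P)ᶜ = {1,2,3,4,5,6,7,8,9,10,11,13,14,15,16}
|(R ∪ P) ∪ (Q ∪ P)ᶜ| = 15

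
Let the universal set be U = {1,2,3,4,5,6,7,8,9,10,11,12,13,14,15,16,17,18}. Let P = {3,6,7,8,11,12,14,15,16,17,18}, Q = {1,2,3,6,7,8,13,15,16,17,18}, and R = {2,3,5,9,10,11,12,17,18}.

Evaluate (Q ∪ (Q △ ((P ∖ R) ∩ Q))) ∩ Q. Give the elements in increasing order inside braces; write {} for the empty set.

{1,2,3,6,7,8,13,15,16,17,18}

P ∖ R = {6,7,8,14,15,16}
(P ∖ R) ∩ Q = {6,7,8,15,16}
Q △ ((P ∖ R) ∩ Q) = {1,2,3,13,17,18}
Q ∪ (Q △ ((P ∖ R) ∩ Q)) = {1,2,3,6,7,8,13,15,16,17,18}
(Q ∪ (Q △ ((P ∖ R) ∩ Q))) ∩ Q = {1,2,3,6,7,8,13,15,16,17,18}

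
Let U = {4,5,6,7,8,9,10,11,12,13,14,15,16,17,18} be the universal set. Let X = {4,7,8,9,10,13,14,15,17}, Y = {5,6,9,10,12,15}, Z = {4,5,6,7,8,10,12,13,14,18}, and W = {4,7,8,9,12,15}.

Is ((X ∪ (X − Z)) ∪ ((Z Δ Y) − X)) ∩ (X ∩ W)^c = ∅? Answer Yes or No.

X − Z = {9,15,17}
X ∪ (X − Z) = {4,7,8,9,10,13,14,15,17}
Z Δ Y = {4,7,8,9,13,14,15,18}
(Z Δ Y) − X = {18}
(X ∪ (X − Z)) ∪ ((Z Δ Y) − X) = {4,7,8,9,10,13,14,15,17,18}
X ∩ W = {4,7,8,9,15}
(X ∩ W)^c = {5,6,10,11,12,13,14,16,17,18}
10 lies in both, so they are not disjoint.

No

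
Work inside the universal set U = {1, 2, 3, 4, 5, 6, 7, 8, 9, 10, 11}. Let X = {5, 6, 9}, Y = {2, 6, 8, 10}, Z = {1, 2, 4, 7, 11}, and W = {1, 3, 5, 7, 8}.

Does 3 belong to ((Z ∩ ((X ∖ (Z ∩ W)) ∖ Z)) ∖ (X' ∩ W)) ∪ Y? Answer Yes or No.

No

3 ∉ Z and 3 ∈ W, so 3 ∉ Z ∩ W
3 ∉ X and 3 ∉ (Z ∩ W), so 3 ∉ X ∖ (Z ∩ W)
3 ∉ (X ∖ (Z ∩ W)) and 3 ∉ Z, so 3 ∉ (X ∖ (Z ∩ W)) ∖ Z
3 ∉ Z and 3 ∉ ((X ∖ (Z ∩ W)) ∖ Z), so 3 ∉ Z ∩ ((X ∖ (Z ∩ W)) ∖ Z)
3 ∉ X, so 3 ∈ X'
3 ∈ X' and 3 ∈ W, so 3 ∈ X' ∩ W
3 ∉ (Z ∩ ((X ∖ (Z ∩ W)) ∖ Z)) and 3 ∈ (X' ∩ W), so 3 ∉ (Z ∩ ((X ∖ (Z ∩ W)) ∖ Z)) ∖ (X' ∩ W)
3 ∉ ((Z ∩ ((X ∖ (Z ∩ W)) ∖ Z)) ∖ (X' ∩ W)) and 3 ∉ Y, so 3 ∉ ((Z ∩ ((X ∖ (Z ∩ W)) ∖ Z)) ∖ (X' ∩ W)) ∪ Y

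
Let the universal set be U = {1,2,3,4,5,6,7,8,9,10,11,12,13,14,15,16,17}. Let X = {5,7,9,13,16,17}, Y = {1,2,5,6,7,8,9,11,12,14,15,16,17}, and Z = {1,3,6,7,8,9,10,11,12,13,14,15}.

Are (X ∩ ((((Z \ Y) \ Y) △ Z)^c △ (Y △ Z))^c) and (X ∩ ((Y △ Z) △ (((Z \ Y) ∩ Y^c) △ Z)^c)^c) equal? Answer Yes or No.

Yes

Z \ Y = {3,10,13}
(Z \ Y) \ Y = {3,10,13}
((Z \ Y) \ Y) △ Z = {1,6,7,8,9,11,12,14,15}
(((Z \ Y) \ Y) △ Z)^c = {2,3,4,5,10,13,16,17}
Y △ Z = {2,3,5,10,13,16,17}
(((Z \ Y) \ Y) △ Z)^c △ (Y △ Z) = {4}
((((Z \ Y) \ Y) △ Z)^c △ (Y △ Z))^c = {1,2,3,5,6,7,8,9,10,11,12,13,14,15,16,17}
X ∩ ((((Z \ Y) \ Y) △ Z)^c △ (Y △ Z))^c = {5,7,9,13,16,17}
Y^c = {3,4,10,13}
(Z \ Y) ∩ Y^c = {3,10,13}
((Z \ Y) ∩ Y^c) △ Z = {1,6,7,8,9,11,12,14,15}
(((Z \ Y) ∩ Y^c) △ Z)^c = {2,3,4,5,10,13,16,17}
(Y △ Z) △ (((Z \ Y) ∩ Y^c) △ Z)^c = {4}
((Y △ Z) △ (((Z \ Y) ∩ Y^c) △ Z)^c)^c = {1,2,3,5,6,7,8,9,10,11,12,13,14,15,16,17}
X ∩ ((Y △ Z) △ (((Z \ Y) ∩ Y^c) △ Z)^c)^c = {5,7,9,13,16,17}
Both equal {5,7,9,13,16,17}, so X ∩ ((((Z \ Y) \ Y) △ Z)^c △ (Y △ Z))^c = X ∩ ((Y △ Z) △ (((Z \ Y) ∩ Y^c) △ Z)^c)^c.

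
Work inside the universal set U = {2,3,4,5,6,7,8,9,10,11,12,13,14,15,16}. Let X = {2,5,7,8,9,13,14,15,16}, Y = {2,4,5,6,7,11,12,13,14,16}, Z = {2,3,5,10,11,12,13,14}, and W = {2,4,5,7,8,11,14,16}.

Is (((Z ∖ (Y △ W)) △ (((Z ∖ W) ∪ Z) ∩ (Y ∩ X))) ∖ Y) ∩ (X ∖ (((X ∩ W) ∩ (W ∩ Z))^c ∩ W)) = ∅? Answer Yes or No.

Yes

Y △ W = {6,8,12,13}
Z ∖ (Y △ W) = {2,3,5,10,11,14}
Z ∖ W = {3,10,12,13}
(Z ∖ W) ∪ Z = {2,3,5,10,11,12,13,14}
Y ∩ X = {2,5,7,13,14,16}
((Z ∖ W) ∪ Z) ∩ (Y ∩ X) = {2,5,13,14}
(Z ∖ (Y △ W)) △ (((Z ∖ W) ∪ Z) ∩ (Y ∩ X)) = {3,10,11,13}
((Z ∖ (Y △ W)) △ (((Z ∖ W) ∪ Z) ∩ (Y ∩ X))) ∖ Y = {3,10}
X ∩ W = {2,5,7,8,14,16}
W ∩ Z = {2,5,11,14}
(X ∩ W) ∩ (W ∩ Z) = {2,5,14}
((X ∩ W) ∩ (W ∩ Z))^c = {3,4,6,7,8,9,10,11,12,13,15,16}
((X ∩ W) ∩ (W ∩ Z))^c ∩ W = {4,7,8,11,16}
X ∖ (((X ∩ W) ∩ (W ∩ Z))^c ∩ W) = {2,5,9,13,14,15}
{3,10} and {2,5,9,13,14,15} share no elements.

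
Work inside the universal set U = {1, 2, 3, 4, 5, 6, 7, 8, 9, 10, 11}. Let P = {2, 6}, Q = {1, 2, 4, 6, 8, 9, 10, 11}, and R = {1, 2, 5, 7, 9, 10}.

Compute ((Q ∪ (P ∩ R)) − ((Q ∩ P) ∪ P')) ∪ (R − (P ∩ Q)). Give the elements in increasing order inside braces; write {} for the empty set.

{1, 5, 7, 9, 10}

P ∩ R = {2}
Q ∪ (P ∩ R) = {1, 2, 4, 6, 8, 9, 10, 11}
Q ∩ P = {2, 6}
P' = {1, 3, 4, 5, 7, 8, 9, 10, 11}
(Q ∩ P) ∪ P' = {1, 2, 3, 4, 5, 6, 7, 8, 9, 10, 11}
(Q ∪ (P ∩ R)) − ((Q ∩ P) ∪ P') = {}
P ∩ Q = {2, 6}
R − (P ∩ Q) = {1, 5, 7, 9, 10}
((Q ∪ (P ∩ R)) − ((Q ∩ P) ∪ P')) ∪ (R − (P ∩ Q)) = {1, 5, 7, 9, 10}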